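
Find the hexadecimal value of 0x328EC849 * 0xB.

0x22C229B23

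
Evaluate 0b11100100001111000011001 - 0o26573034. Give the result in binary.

0b101110010011111111101

0o26573034 = 0b10110101111011000011100 in binary.
Subtract column by column in base 2:
  1-0 → 1
  0-0 → 0
  0-1 → 1 (borrow)
  1-1-1 → 1 (borrow)
  1-1-1 → 1 (borrow)
  0-0-1 → 1 (borrow)
  0-0-1 → 1 (borrow)
  0-0-1 → 1 (borrow)
  0-0-1 → 1 (borrow)
  1-1-1 → 1 (borrow)
  1-1-1 → 1 (borrow)
  1-0-1 → 0
  1-1 → 0
  0-1 → 1 (borrow)
  0-1-1 → 0 (borrow)
  0-1-1 → 0 (borrow)
  0-0-1 → 1 (borrow)
  1-1-1 → 1 (borrow)
  0-0-1 → 1 (borrow)
  0-1-1 → 0 (borrow)
  1-1-1 → 1 (borrow)
  1-0-1 → 0
  1-1 → 0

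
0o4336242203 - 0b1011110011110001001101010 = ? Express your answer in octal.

0o4177661031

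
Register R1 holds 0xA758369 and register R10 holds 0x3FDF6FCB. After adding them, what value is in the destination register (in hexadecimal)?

Add column by column in base 16, right to left:
  9+B = 4 carry 1
  6+C+1 = 3 carry 1
  3+F+1 = 3 carry 1
  8+6+1 = F
  5+F = 4 carry 1
  7+D+1 = 5 carry 1
  A+F+1 = A carry 1
  0+3+1 = 4

0x4A54F334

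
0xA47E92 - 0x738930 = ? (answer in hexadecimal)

Subtract column by column in base 16:
  2-0 → 2
  9-3 → 6
  E-9 → 5
  7-8 → F (borrow)
  4-3-1 → 0
  A-7 → 3

0x30F562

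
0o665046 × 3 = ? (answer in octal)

0o2437162

Multiply each base-8 digit by 3, carrying:
  6×3 = 18 → write 2 carry 2
  4×3+2 = 14 → write 6 carry 1
  0×3+1 = 1 → write 1
  5×3 = 15 → write 7 carry 1
  6×3+1 = 19 → write 3 carry 2
  6×3+2 = 20 → write 4 carry 2
  remaining carry: 2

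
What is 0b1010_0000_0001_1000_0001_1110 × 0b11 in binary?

0b1111000000100100001011010

Multiply each base-2 digit by 3, carrying:
  0×3 = 0 → write 0
  1×3 = 3 → write 1 carry 1
  1×3+1 = 4 → write 0 carry 2
  1×3+2 = 5 → write 1 carry 2
  1×3+2 = 5 → write 1 carry 2
  0×3+2 = 2 → write 0 carry 1
  0×3+1 = 1 → write 1
  0×3 = 0 → write 0
  0×3 = 0 → write 0
  0×3 = 0 → write 0
  0×3 = 0 → write 0
  1×3 = 3 → write 1 carry 1
  1×3+1 = 4 → write 0 carry 2
  0×3+2 = 2 → write 0 carry 1
  0×3+1 = 1 → write 1
  0×3 = 0 → write 0
  0×3 = 0 → write 0
  0×3 = 0 → write 0
  0×3 = 0 → write 0
  0×3 = 0 → write 0
  0×3 = 0 → write 0
  1×3 = 3 → write 1 carry 1
  0×3+1 = 1 → write 1
  1×3 = 3 → write 1 carry 1
  remaining carry: 1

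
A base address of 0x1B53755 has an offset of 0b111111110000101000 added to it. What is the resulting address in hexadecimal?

0x1B9337D

0b111111110000101000 = 0x3FC28 in hexadecimal.
Add column by column in base 16, right to left:
  5+8 = D
  5+2 = 7
  7+C = 3 carry 1
  3+F+1 = 3 carry 1
  5+3+1 = 9
  B+0 = B
  1+0 = 1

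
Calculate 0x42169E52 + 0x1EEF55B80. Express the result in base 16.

0x2310BF9D2

Add column by column in base 16, right to left:
  2+0 = 2
  5+8 = D
  E+B = 9 carry 1
  9+5+1 = F
  6+5 = B
  1+F = 0 carry 1
  2+E+1 = 1 carry 1
  4+E+1 = 3 carry 1
  0+1+1 = 2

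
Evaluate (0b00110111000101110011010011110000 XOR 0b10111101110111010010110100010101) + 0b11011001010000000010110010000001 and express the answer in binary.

First 0b00110111000101110011010011110000 XOR 0b10111101110111010010110100010101 = 0b10001010110010100001100111100101.
Add column by column in base 2, right to left:
  1+1 = 0 carry 1
  0+0+1 = 1
  1+0 = 1
  0+0 = 0
  0+0 = 0
  1+0 = 1
  1+0 = 1
  1+1 = 0 carry 1
  1+0+1 = 0 carry 1
  0+0+1 = 1
  0+1 = 1
  1+1 = 0 carry 1
  1+0+1 = 0 carry 1
  0+1+1 = 0 carry 1
  0+0+1 = 1
  0+0 = 0
  0+0 = 0
  1+0 = 1
  0+0 = 0
  1+0 = 1
  0+0 = 0
  0+0 = 0
  1+1 = 0 carry 1
  1+0+1 = 0 carry 1
  0+1+1 = 0 carry 1
  1+0+1 = 0 carry 1
  0+0+1 = 1
  1+1 = 0 carry 1
  0+1+1 = 0 carry 1
  0+0+1 = 1
  0+1 = 1
  1+1 = 0 carry 1
  final carry 1

0b101100100000010100100011001100110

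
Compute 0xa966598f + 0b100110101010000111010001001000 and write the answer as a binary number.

0b11010000000011101100110111010111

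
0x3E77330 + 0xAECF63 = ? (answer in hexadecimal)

Add column by column in base 16, right to left:
  0+3 = 3
  3+6 = 9
  3+F = 2 carry 1
  7+C+1 = 4 carry 1
  7+E+1 = 6 carry 1
  E+A+1 = 9 carry 1
  3+0+1 = 4

0x4964293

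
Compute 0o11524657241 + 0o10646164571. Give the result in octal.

0o22373044032

Add column by column in base 8, right to left:
  1+1 = 2
  4+7 = 3 carry 1
  2+5+1 = 0 carry 1
  7+4+1 = 4 carry 1
  5+6+1 = 4 carry 1
  6+1+1 = 0 carry 1
  4+6+1 = 3 carry 1
  2+4+1 = 7
  5+6 = 3 carry 1
  1+0+1 = 2
  1+1 = 2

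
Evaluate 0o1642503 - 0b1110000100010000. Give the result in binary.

0o1642503 = 0b1110100010101000011 in binary.
Subtract column by column in base 2:
  1-0 → 1
  1-0 → 1
  0-0 → 0
  0-0 → 0
  0-1 → 1 (borrow)
  0-0-1 → 1 (borrow)
  1-0-1 → 0
  0-0 → 0
  1-1 → 0
  0-0 → 0
  1-0 → 1
  0-0 → 0
  0-0 → 0
  0-1 → 1 (borrow)
  1-1-1 → 1 (borrow)
  0-1-1 → 0 (borrow)
  1-0-1 → 0
  1-0 → 1
  1-0 → 1

0b1100110010000110011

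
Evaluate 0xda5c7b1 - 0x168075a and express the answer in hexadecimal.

Subtract column by column in base 16:
  1-a → 7 (borrow)
  b-5-1 → 5
  7-7 → 0
  c-0 → c
  5-8 → d (borrow)
  a-6-1 → 3
  d-1 → c

0xc3dc057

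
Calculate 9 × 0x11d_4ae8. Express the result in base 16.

0xa07a228

Multiply each base-16 digit by 9, carrying:
  8×9 = 72 → write 8 carry 4
  e×9+4 = 130 → write 2 carry 8
  a×9+8 = 98 → write 2 carry 6
  4×9+6 = 42 → write a carry 2
  d×9+2 = 119 → write 7 carry 7
  1×9+7 = 16 → write 0 carry 1
  1×9+1 = 10 → write a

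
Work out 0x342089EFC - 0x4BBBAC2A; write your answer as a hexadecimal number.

0x2F64CF2D2

Subtract column by column in base 16:
  C-A → 2
  F-2 → D
  E-C → 2
  9-A → F (borrow)
  8-B-1 → C (borrow)
  0-B-1 → 4 (borrow)
  2-B-1 → 6 (borrow)
  4-4-1 → F (borrow)
  3-0-1 → 2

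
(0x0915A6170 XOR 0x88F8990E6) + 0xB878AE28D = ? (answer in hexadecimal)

0x13A65ED423

First 0x0915A6170 XOR 0x88F8990E6 = 0x81ED3F196.
Add column by column in base 16, right to left:
  6+D = 3 carry 1
  9+8+1 = 2 carry 1
  1+2+1 = 4
  F+E = D carry 1
  3+A+1 = E
  D+8 = 5 carry 1
  E+7+1 = 6 carry 1
  1+8+1 = A
  8+B = 3 carry 1
  final carry 1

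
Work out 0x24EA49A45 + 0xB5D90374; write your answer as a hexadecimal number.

0x3047D9DB9

Add column by column in base 16, right to left:
  5+4 = 9
  4+7 = B
  A+3 = D
  9+0 = 9
  4+9 = D
  A+D = 7 carry 1
  E+5+1 = 4 carry 1
  4+B+1 = 0 carry 1
  2+0+1 = 3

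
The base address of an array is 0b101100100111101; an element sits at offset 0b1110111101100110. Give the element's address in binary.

0b10100100010100011

Add column by column in base 2, right to left:
  1+0 = 1
  0+1 = 1
  1+1 = 0 carry 1
  1+0+1 = 0 carry 1
  1+0+1 = 0 carry 1
  1+1+1 = 1 carry 1
  0+1+1 = 0 carry 1
  0+0+1 = 1
  1+1 = 0 carry 1
  0+1+1 = 0 carry 1
  0+1+1 = 0 carry 1
  1+1+1 = 1 carry 1
  1+0+1 = 0 carry 1
  0+1+1 = 0 carry 1
  1+1+1 = 1 carry 1
  0+1+1 = 0 carry 1
  final carry 1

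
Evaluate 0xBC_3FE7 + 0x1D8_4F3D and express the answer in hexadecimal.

0x2948F24

Add column by column in base 16, right to left:
  7+D = 4 carry 1
  E+3+1 = 2 carry 1
  F+F+1 = F carry 1
  3+4+1 = 8
  C+8 = 4 carry 1
  B+D+1 = 9 carry 1
  0+1+1 = 2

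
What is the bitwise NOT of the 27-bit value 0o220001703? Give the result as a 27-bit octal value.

0o557776074

Each oct digit d becomes 7−d:
  2→5, 2→5, 0→7, 0→7, 0→7, 1→6, 7→0, 0→7, 3→4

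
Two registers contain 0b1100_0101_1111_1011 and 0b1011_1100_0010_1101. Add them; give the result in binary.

0b11000001000101000

Add column by column in base 2, right to left:
  1+1 = 0 carry 1
  1+0+1 = 0 carry 1
  0+1+1 = 0 carry 1
  1+1+1 = 1 carry 1
  1+0+1 = 0 carry 1
  1+1+1 = 1 carry 1
  1+0+1 = 0 carry 1
  1+0+1 = 0 carry 1
  1+0+1 = 0 carry 1
  0+0+1 = 1
  1+1 = 0 carry 1
  0+1+1 = 0 carry 1
  0+1+1 = 0 carry 1
  0+1+1 = 0 carry 1
  1+0+1 = 0 carry 1
  1+1+1 = 1 carry 1
  final carry 1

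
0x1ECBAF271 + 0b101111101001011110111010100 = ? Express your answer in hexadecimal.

0x1F2AFB045

0b101111101001011110111010100 = 0x5F4BDD4 in hexadecimal.
Add column by column in base 16, right to left:
  1+4 = 5
  7+D = 4 carry 1
  2+D+1 = 0 carry 1
  F+B+1 = B carry 1
  A+4+1 = F
  B+F = A carry 1
  C+5+1 = 2 carry 1
  E+0+1 = F
  1+0 = 1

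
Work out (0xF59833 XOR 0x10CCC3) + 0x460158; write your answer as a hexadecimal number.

0x12B5648

First 0xF59833 XOR 0x10CCC3 = 0xE554F0.
Add column by column in base 16, right to left:
  0+8 = 8
  F+5 = 4 carry 1
  4+1+1 = 6
  5+0 = 5
  5+6 = B
  E+4 = 2 carry 1
  final carry 1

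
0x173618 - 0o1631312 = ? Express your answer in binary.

0x173618 = 0b101110011011000011000 in binary.
0o1631312 = 0b1110011001011001010 in binary.
Subtract column by column in base 2:
  0-0 → 0
  0-1 → 1 (borrow)
  0-0-1 → 1 (borrow)
  1-1-1 → 1 (borrow)
  1-0-1 → 0
  0-0 → 0
  0-1 → 1 (borrow)
  0-1-1 → 0 (borrow)
  0-0-1 → 1 (borrow)
  1-1-1 → 1 (borrow)
  1-0-1 → 0
  0-0 → 0
  1-1 → 0
  1-1 → 0
  0-0 → 0
  0-0 → 0
  1-1 → 0
  1-1 → 0
  1-1 → 0
  0-0 → 0
  1-0 → 1

0b100000000001101001110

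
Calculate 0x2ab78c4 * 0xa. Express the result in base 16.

Multiply each base-16 digit by 10, carrying:
  4×10 = 40 → write 8 carry 2
  c×10+2 = 122 → write a carry 7
  8×10+7 = 87 → write 7 carry 5
  7×10+5 = 75 → write b carry 4
  b×10+4 = 114 → write 2 carry 7
  a×10+7 = 107 → write b carry 6
  2×10+6 = 26 → write a carry 1
  remaining carry: 1

0x1ab2b7a8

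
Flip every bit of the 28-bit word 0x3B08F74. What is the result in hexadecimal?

0xC4F708B

Each hex digit d becomes F−d:
  3→C, B→4, 0→F, 8→7, F→0, 7→8, 4→B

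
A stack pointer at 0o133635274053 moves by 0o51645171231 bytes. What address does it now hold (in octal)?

0o205502465304

Add column by column in base 8, right to left:
  3+1 = 4
  5+3 = 0 carry 1
  0+2+1 = 3
  4+1 = 5
  7+7 = 6 carry 1
  2+1+1 = 4
  5+5 = 2 carry 1
  3+4+1 = 0 carry 1
  6+6+1 = 5 carry 1
  3+1+1 = 5
  3+5 = 0 carry 1
  1+0+1 = 2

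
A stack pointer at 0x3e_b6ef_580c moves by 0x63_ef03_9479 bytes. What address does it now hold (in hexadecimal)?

Add column by column in base 16, right to left:
  c+9 = 5 carry 1
  0+7+1 = 8
  8+4 = c
  5+9 = e
  f+3 = 2 carry 1
  e+0+1 = f
  6+f = 5 carry 1
  b+e+1 = a carry 1
  e+3+1 = 2 carry 1
  3+6+1 = a

0xa2a5f2ec85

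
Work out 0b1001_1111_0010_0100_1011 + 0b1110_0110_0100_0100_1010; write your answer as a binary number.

Add column by column in base 2, right to left:
  1+0 = 1
  1+1 = 0 carry 1
  0+0+1 = 1
  1+1 = 0 carry 1
  0+0+1 = 1
  0+0 = 0
  1+1 = 0 carry 1
  0+0+1 = 1
  0+0 = 0
  1+0 = 1
  0+1 = 1
  0+0 = 0
  1+0 = 1
  1+1 = 0 carry 1
  1+1+1 = 1 carry 1
  1+0+1 = 0 carry 1
  1+0+1 = 0 carry 1
  0+1+1 = 0 carry 1
  0+1+1 = 0 carry 1
  1+1+1 = 1 carry 1
  final carry 1

0b110000101011010010101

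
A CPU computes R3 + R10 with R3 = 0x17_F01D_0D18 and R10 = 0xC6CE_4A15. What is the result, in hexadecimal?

Add column by column in base 16, right to left:
  8+5 = D
  1+1 = 2
  D+A = 7 carry 1
  0+4+1 = 5
  D+E = B carry 1
  1+C+1 = E
  0+6 = 6
  F+C = B carry 1
  7+0+1 = 8
  1+0 = 1

0x18B6EB572D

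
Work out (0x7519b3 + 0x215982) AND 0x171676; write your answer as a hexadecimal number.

0x161234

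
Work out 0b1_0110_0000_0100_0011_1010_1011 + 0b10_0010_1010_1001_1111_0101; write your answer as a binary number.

Add column by column in base 2, right to left:
  1+1 = 0 carry 1
  1+0+1 = 0 carry 1
  0+1+1 = 0 carry 1
  1+0+1 = 0 carry 1
  0+1+1 = 0 carry 1
  1+1+1 = 1 carry 1
  0+1+1 = 0 carry 1
  1+1+1 = 1 carry 1
  1+1+1 = 1 carry 1
  1+0+1 = 0 carry 1
  0+0+1 = 1
  0+1 = 1
  0+0 = 0
  0+1 = 1
  1+0 = 1
  0+1 = 1
  0+0 = 0
  0+1 = 1
  0+0 = 0
  0+0 = 0
  0+0 = 0
  1+1 = 0 carry 1
  1+0+1 = 0 carry 1
  0+0+1 = 1
  1+0 = 1

0b1100000101110110110100000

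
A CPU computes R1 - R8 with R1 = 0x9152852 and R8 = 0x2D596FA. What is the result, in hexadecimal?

Subtract column by column in base 16:
  2-A → 8 (borrow)
  5-F-1 → 5 (borrow)
  8-6-1 → 1
  2-9 → 9 (borrow)
  5-5-1 → F (borrow)
  1-D-1 → 3 (borrow)
  9-2-1 → 6

0x63F9158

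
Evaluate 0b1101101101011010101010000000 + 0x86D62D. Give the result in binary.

0b1110001111001000000010101101

0x86D62D = 0b100001101101011000101101 in binary.
Add column by column in base 2, right to left:
  0+1 = 1
  0+0 = 0
  0+1 = 1
  0+1 = 1
  0+0 = 0
  0+1 = 1
  0+0 = 0
  1+0 = 1
  0+0 = 0
  1+1 = 0 carry 1
  0+1+1 = 0 carry 1
  1+0+1 = 0 carry 1
  0+1+1 = 0 carry 1
  1+0+1 = 0 carry 1
  0+1+1 = 0 carry 1
  1+1+1 = 1 carry 1
  1+0+1 = 0 carry 1
  0+1+1 = 0 carry 1
  1+1+1 = 1 carry 1
  0+0+1 = 1
  1+0 = 1
  1+0 = 1
  0+0 = 0
  1+1 = 0 carry 1
  1+0+1 = 0 carry 1
  0+0+1 = 1
  1+0 = 1
  1+0 = 1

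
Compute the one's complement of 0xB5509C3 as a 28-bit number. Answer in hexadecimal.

0x4AAF63C

Each hex digit d becomes F−d:
  B→4, 5→A, 5→A, 0→F, 9→6, C→3, 3→C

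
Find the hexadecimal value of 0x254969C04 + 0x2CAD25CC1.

0x51F68F8C5

Add column by column in base 16, right to left:
  4+1 = 5
  0+C = C
  C+C = 8 carry 1
  9+5+1 = F
  6+2 = 8
  9+D = 6 carry 1
  4+A+1 = F
  5+C = 1 carry 1
  2+2+1 = 5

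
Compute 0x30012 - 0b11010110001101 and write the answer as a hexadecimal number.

0x2CA85

0b11010110001101 = 0x358D in hexadecimal.
Subtract column by column in base 16:
  2-D → 5 (borrow)
  1-8-1 → 8 (borrow)
  0-5-1 → A (borrow)
  0-3-1 → C (borrow)
  3-0-1 → 2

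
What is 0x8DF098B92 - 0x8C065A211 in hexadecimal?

0x1EA3E981

Subtract column by column in base 16:
  2-1 → 1
  9-1 → 8
  B-2 → 9
  8-A → E (borrow)
  9-5-1 → 3
  0-6 → A (borrow)
  F-0-1 → E
  D-C → 1
  8-8 → 0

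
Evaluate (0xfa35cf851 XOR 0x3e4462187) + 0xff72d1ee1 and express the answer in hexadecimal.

0x1c3e47f8b7

First 0xfa35cf851 XOR 0x3e4462187 = 0xc471ad9d6.
Add column by column in base 16, right to left:
  6+1 = 7
  d+e = b carry 1
  9+e+1 = 8 carry 1
  d+1+1 = f
  a+d = 7 carry 1
  1+2+1 = 4
  7+7 = e
  4+f = 3 carry 1
  c+f+1 = c carry 1
  final carry 1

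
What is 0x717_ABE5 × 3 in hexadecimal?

0x154703AF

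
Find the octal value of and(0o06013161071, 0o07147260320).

0o06003060020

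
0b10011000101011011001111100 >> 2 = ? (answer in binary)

0b100110001010110110011111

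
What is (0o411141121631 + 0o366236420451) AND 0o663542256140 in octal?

0o663142042100

Add column by column in base 8, right to left:
  1+1 = 2
  3+5 = 0 carry 1
  6+4+1 = 3 carry 1
  1+0+1 = 2
  2+2 = 4
  1+4 = 5
  1+6 = 7
  4+3 = 7
  1+2 = 3
  1+6 = 7
  1+6 = 7
  4+3 = 7
Sum = 0o777377542302; now AND with 0o663542256140:
  7&6=6, 7&6=6, 7&3=3, 3&5=1, 7&4=4, 7&2=2, 5&2=0, 4&5=4, 2&6=2, 3&1=1, 0&4=0, 2&0=0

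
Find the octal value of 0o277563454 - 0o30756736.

0o246604516

Subtract column by column in base 8:
  4-6 → 6 (borrow)
  5-3-1 → 1
  4-7 → 5 (borrow)
  3-6-1 → 4 (borrow)
  6-5-1 → 0
  5-7 → 6 (borrow)
  7-0-1 → 6
  7-3 → 4
  2-0 → 2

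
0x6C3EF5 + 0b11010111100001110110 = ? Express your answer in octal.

0x6C3EF5 = 0o33037365 in octal.
0b11010111100001110110 = 0o3274166 in octal.
Add column by column in base 8, right to left:
  5+6 = 3 carry 1
  6+6+1 = 5 carry 1
  3+1+1 = 5
  7+4 = 3 carry 1
  3+7+1 = 3 carry 1
  0+2+1 = 3
  3+3 = 6
  3+0 = 3

0o36333553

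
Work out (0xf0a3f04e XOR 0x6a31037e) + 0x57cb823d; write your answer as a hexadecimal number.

0xf25e756d

First 0xf0a3f04e XOR 0x6a31037e = 0x9a92f330.
Add column by column in base 16, right to left:
  0+d = d
  3+3 = 6
  3+2 = 5
  f+8 = 7 carry 1
  2+b+1 = e
  9+c = 5 carry 1
  a+7+1 = 2 carry 1
  9+5+1 = f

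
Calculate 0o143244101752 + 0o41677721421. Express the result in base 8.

0o205144023373

Add column by column in base 8, right to left:
  2+1 = 3
  5+2 = 7
  7+4 = 3 carry 1
  1+1+1 = 3
  0+2 = 2
  1+7 = 0 carry 1
  4+7+1 = 4 carry 1
  4+7+1 = 4 carry 1
  2+6+1 = 1 carry 1
  3+1+1 = 5
  4+4 = 0 carry 1
  1+0+1 = 2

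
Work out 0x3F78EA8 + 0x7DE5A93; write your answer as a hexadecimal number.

0xBD5E93B

Add column by column in base 16, right to left:
  8+3 = B
  A+9 = 3 carry 1
  E+A+1 = 9 carry 1
  8+5+1 = E
  7+E = 5 carry 1
  F+D+1 = D carry 1
  3+7+1 = B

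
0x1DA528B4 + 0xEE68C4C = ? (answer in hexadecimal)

0x2C8BB500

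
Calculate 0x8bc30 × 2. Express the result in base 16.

0x117860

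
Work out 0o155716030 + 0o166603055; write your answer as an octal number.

0o344521105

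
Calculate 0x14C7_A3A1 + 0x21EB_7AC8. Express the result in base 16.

0x36B31E69

Add column by column in base 16, right to left:
  1+8 = 9
  A+C = 6 carry 1
  3+A+1 = E
  A+7 = 1 carry 1
  7+B+1 = 3 carry 1
  C+E+1 = B carry 1
  4+1+1 = 6
  1+2 = 3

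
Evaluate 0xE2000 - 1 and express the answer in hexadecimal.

0xE1FFF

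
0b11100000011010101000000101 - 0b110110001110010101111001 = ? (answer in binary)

0b10101010001100010010001100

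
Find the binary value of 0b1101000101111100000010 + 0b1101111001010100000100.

Add column by column in base 2, right to left:
  0+0 = 0
  1+0 = 1
  0+1 = 1
  0+0 = 0
  0+0 = 0
  0+0 = 0
  0+0 = 0
  0+0 = 0
  1+1 = 0 carry 1
  1+0+1 = 0 carry 1
  1+1+1 = 1 carry 1
  1+0+1 = 0 carry 1
  1+1+1 = 1 carry 1
  0+0+1 = 1
  1+0 = 1
  0+1 = 1
  0+1 = 1
  0+1 = 1
  1+1 = 0 carry 1
  0+0+1 = 1
  1+1 = 0 carry 1
  1+1+1 = 1 carry 1
  final carry 1

0b11010111111010000000110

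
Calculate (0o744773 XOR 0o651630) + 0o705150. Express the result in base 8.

First 0o744773 XOR 0o651630 = 0o115143.
Add column by column in base 8, right to left:
  3+0 = 3
  4+5 = 1 carry 1
  1+1+1 = 3
  5+5 = 2 carry 1
  1+0+1 = 2
  1+7 = 0 carry 1
  final carry 1

0o1022313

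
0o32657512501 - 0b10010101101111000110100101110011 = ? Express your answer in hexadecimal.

0x41022bce

0o32657512501 = 0xd6be9541 in hexadecimal.
0b10010101101111000110100101110011 = 0x95bc6973 in hexadecimal.
Subtract column by column in base 16:
  1-3 → e (borrow)
  4-7-1 → c (borrow)
  5-9-1 → b (borrow)
  9-6-1 → 2
  e-c → 2
  b-b → 0
  6-5 → 1
  d-9 → 4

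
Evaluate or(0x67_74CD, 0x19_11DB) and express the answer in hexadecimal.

OR each hex digit independently (no carries):
  6|1=7, 7|9=F, 7|1=7, 4|1=5, C|D=D, D|B=F

0x7F75DF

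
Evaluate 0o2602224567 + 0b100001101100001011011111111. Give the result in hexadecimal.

0o2602224567 = 0x16092977 in hexadecimal.
0b100001101100001011011111111 = 0x43616FF in hexadecimal.
Add column by column in base 16, right to left:
  7+F = 6 carry 1
  7+F+1 = 7 carry 1
  9+6+1 = 0 carry 1
  2+1+1 = 4
  9+6 = F
  0+3 = 3
  6+4 = A
  1+0 = 1

0x1A3F4076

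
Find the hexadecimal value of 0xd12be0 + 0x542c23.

Add column by column in base 16, right to left:
  0+3 = 3
  e+2 = 0 carry 1
  b+c+1 = 8 carry 1
  2+2+1 = 5
  1+4 = 5
  d+5 = 2 carry 1
  final carry 1

0x1255803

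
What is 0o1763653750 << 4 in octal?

0o37475277200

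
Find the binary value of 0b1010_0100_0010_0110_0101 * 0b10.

0b101001000010011001010

Multiply each base-2 digit by 2, carrying:
  1×2 = 2 → write 0 carry 1
  0×2+1 = 1 → write 1
  1×2 = 2 → write 0 carry 1
  0×2+1 = 1 → write 1
  0×2 = 0 → write 0
  1×2 = 2 → write 0 carry 1
  1×2+1 = 3 → write 1 carry 1
  0×2+1 = 1 → write 1
  0×2 = 0 → write 0
  1×2 = 2 → write 0 carry 1
  0×2+1 = 1 → write 1
  0×2 = 0 → write 0
  0×2 = 0 → write 0
  0×2 = 0 → write 0
  1×2 = 2 → write 0 carry 1
  0×2+1 = 1 → write 1
  0×2 = 0 → write 0
  1×2 = 2 → write 0 carry 1
  0×2+1 = 1 → write 1
  1×2 = 2 → write 0 carry 1
  remaining carry: 1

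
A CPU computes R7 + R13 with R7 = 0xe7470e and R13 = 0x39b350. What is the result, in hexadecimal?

Add column by column in base 16, right to left:
  e+0 = e
  0+5 = 5
  7+3 = a
  4+b = f
  7+9 = 0 carry 1
  e+3+1 = 2 carry 1
  final carry 1

0x120fa5e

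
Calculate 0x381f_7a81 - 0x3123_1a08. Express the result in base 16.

0x6fc6079

Subtract column by column in base 16:
  1-8 → 9 (borrow)
  8-0-1 → 7
  a-a → 0
  7-1 → 6
  f-3 → c
  1-2 → f (borrow)
  8-1-1 → 6
  3-3 → 0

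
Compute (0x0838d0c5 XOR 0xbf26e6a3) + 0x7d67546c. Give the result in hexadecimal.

First 0x0838d0c5 XOR 0xbf26e6a3 = 0xb71e3666.
Add column by column in base 16, right to left:
  6+c = 2 carry 1
  6+6+1 = d
  6+4 = a
  3+5 = 8
  e+7 = 5 carry 1
  1+6+1 = 8
  7+d = 4 carry 1
  b+7+1 = 3 carry 1
  final carry 1

0x134858ad2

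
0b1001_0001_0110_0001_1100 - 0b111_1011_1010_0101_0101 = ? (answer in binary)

0b10101101111000111

Subtract column by column in base 2:
  0-1 → 1 (borrow)
  0-0-1 → 1 (borrow)
  1-1-1 → 1 (borrow)
  1-0-1 → 0
  1-1 → 0
  0-0 → 0
  0-1 → 1 (borrow)
  0-0-1 → 1 (borrow)
  0-0-1 → 1 (borrow)
  1-1-1 → 1 (borrow)
  1-0-1 → 0
  0-1 → 1 (borrow)
  1-1-1 → 1 (borrow)
  0-1-1 → 0 (borrow)
  0-0-1 → 1 (borrow)
  0-1-1 → 0 (borrow)
  1-1-1 → 1 (borrow)
  0-1-1 → 0 (borrow)
  0-1-1 → 0 (borrow)
  1-0-1 → 0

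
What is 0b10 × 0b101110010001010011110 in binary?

0b1011100100010100111100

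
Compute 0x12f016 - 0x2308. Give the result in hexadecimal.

Subtract column by column in base 16:
  6-8 → e (borrow)
  1-0-1 → 0
  0-3 → d (borrow)
  f-2-1 → c
  2-0 → 2
  1-0 → 1

0x12cd0e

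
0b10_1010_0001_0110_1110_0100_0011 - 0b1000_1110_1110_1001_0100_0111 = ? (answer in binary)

0b10000100101000010011111100

Subtract column by column in base 2:
  1-1 → 0
  1-1 → 0
  0-1 → 1 (borrow)
  0-0-1 → 1 (borrow)
  0-0-1 → 1 (borrow)
  0-0-1 → 1 (borrow)
  1-1-1 → 1 (borrow)
  0-0-1 → 1 (borrow)
  0-1-1 → 0 (borrow)
  1-0-1 → 0
  1-0 → 1
  1-1 → 0
  0-0 → 0
  1-1 → 0
  1-1 → 0
  0-1 → 1 (borrow)
  1-0-1 → 0
  0-1 → 1 (borrow)
  0-1-1 → 0 (borrow)
  0-1-1 → 0 (borrow)
  0-0-1 → 1 (borrow)
  1-0-1 → 0
  0-0 → 0
  1-1 → 0
  0-0 → 0
  1-0 → 1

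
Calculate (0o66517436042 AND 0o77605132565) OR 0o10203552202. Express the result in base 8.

0o66517436042 AND 0o77605132565 = 0o66405032040.
Then OR with 0o10203552202.

0o76607572242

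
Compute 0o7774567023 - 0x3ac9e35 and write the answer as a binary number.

0o7774567023 = 0b111111111100101110111000010011 in binary.
0x3ac9e35 = 0b11101011001001111000110101 in binary.
Subtract column by column in base 2:
  1-1 → 0
  1-0 → 1
  0-1 → 1 (borrow)
  0-0-1 → 1 (borrow)
  1-1-1 → 1 (borrow)
  0-1-1 → 0 (borrow)
  0-0-1 → 1 (borrow)
  0-0-1 → 1 (borrow)
  0-0-1 → 1 (borrow)
  1-1-1 → 1 (borrow)
  1-1-1 → 1 (borrow)
  1-1-1 → 1 (borrow)
  0-1-1 → 0 (borrow)
  1-0-1 → 0
  1-0 → 1
  1-1 → 0
  0-0 → 0
  1-0 → 1
  0-1 → 1 (borrow)
  0-1-1 → 0 (borrow)
  1-0-1 → 0
  1-1 → 0
  1-0 → 1
  1-1 → 0
  1-1 → 0
  1-1 → 0
  1-0 → 1
  1-0 → 1
  1-0 → 1
  1-0 → 1

0b111100010001100100111111011110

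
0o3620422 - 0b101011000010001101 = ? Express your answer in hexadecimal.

0xC7085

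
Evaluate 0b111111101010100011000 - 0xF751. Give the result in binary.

0xF751 = 0b1111011101010001 in binary.
Subtract column by column in base 2:
  0-1 → 1 (borrow)
  0-0-1 → 1 (borrow)
  0-0-1 → 1 (borrow)
  1-0-1 → 0
  1-1 → 0
  0-0 → 0
  0-1 → 1 (borrow)
  0-0-1 → 1 (borrow)
  1-1-1 → 1 (borrow)
  0-1-1 → 0 (borrow)
  1-1-1 → 1 (borrow)
  0-0-1 → 1 (borrow)
  1-1-1 → 1 (borrow)
  0-1-1 → 0 (borrow)
  1-1-1 → 1 (borrow)
  1-1-1 → 1 (borrow)
  1-0-1 → 0
  1-0 → 1
  1-0 → 1
  1-0 → 1
  1-0 → 1

0b111101101110111000111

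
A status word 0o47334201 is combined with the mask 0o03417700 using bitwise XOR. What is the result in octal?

XOR each oct digit independently (no carries):
  4^0=4, 7^3=4, 3^4=7, 3^1=2, 4^7=3, 2^7=5, 0^0=0, 1^0=1

0o44723501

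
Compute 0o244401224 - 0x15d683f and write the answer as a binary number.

0o244401224 = 0b10100100100000001010010100 in binary.
0x15d683f = 0b1010111010110100000111111 in binary.
Subtract column by column in base 2:
  0-1 → 1 (borrow)
  0-1-1 → 0 (borrow)
  1-1-1 → 1 (borrow)
  0-1-1 → 0 (borrow)
  1-1-1 → 1 (borrow)
  0-1-1 → 0 (borrow)
  0-0-1 → 1 (borrow)
  1-0-1 → 0
  0-0 → 0
  1-0 → 1
  0-0 → 0
  0-1 → 1 (borrow)
  0-0-1 → 1 (borrow)
  0-1-1 → 0 (borrow)
  0-1-1 → 0 (borrow)
  0-0-1 → 1 (borrow)
  0-1-1 → 0 (borrow)
  1-0-1 → 0
  0-1 → 1 (borrow)
  0-1-1 → 0 (borrow)
  1-1-1 → 1 (borrow)
  0-0-1 → 1 (borrow)
  0-1-1 → 0 (borrow)
  1-0-1 → 0
  0-1 → 1 (borrow)
  1-0-1 → 0

0b1001101001001101001010101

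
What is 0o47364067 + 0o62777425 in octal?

0o132363514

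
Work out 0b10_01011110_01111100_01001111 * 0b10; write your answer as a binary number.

0b100101111001111100010011110

Multiply each base-2 digit by 2, carrying:
  1×2 = 2 → write 0 carry 1
  1×2+1 = 3 → write 1 carry 1
  1×2+1 = 3 → write 1 carry 1
  1×2+1 = 3 → write 1 carry 1
  0×2+1 = 1 → write 1
  0×2 = 0 → write 0
  1×2 = 2 → write 0 carry 1
  0×2+1 = 1 → write 1
  0×2 = 0 → write 0
  0×2 = 0 → write 0
  1×2 = 2 → write 0 carry 1
  1×2+1 = 3 → write 1 carry 1
  1×2+1 = 3 → write 1 carry 1
  1×2+1 = 3 → write 1 carry 1
  1×2+1 = 3 → write 1 carry 1
  0×2+1 = 1 → write 1
  0×2 = 0 → write 0
  1×2 = 2 → write 0 carry 1
  1×2+1 = 3 → write 1 carry 1
  1×2+1 = 3 → write 1 carry 1
  1×2+1 = 3 → write 1 carry 1
  0×2+1 = 1 → write 1
  1×2 = 2 → write 0 carry 1
  0×2+1 = 1 → write 1
  0×2 = 0 → write 0
  1×2 = 2 → write 0 carry 1
  remaining carry: 1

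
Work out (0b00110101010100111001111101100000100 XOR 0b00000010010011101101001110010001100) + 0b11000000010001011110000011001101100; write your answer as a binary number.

0b11110111011000110010110110111110100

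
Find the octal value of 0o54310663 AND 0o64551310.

AND each oct digit independently (no carries):
  5&6=4, 4&4=4, 3&5=1, 1&5=1, 0&1=0, 6&3=2, 6&1=0, 3&0=0

0o44110200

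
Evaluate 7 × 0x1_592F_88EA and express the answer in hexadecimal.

0x9704CBE66

Multiply each base-16 digit by 7, carrying:
  A×7 = 70 → write 6 carry 4
  E×7+4 = 102 → write 6 carry 6
  8×7+6 = 62 → write E carry 3
  8×7+3 = 59 → write B carry 3
  F×7+3 = 108 → write C carry 6
  2×7+6 = 20 → write 4 carry 1
  9×7+1 = 64 → write 0 carry 4
  5×7+4 = 39 → write 7 carry 2
  1×7+2 = 9 → write 9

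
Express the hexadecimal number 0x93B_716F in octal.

Expand each hex digit to 4 bits: 9=1001 3=0011 B=1011 7=0111 1=0001 6=0110 F=1111.
Group the bits in threes: 001 001 001 110 110 111 000 101 101 111 → 1116670557.

0o1116670557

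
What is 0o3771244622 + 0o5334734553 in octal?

Add column by column in base 8, right to left:
  2+3 = 5
  2+5 = 7
  6+5 = 3 carry 1
  4+4+1 = 1 carry 1
  4+3+1 = 0 carry 1
  2+7+1 = 2 carry 1
  1+4+1 = 6
  7+3 = 2 carry 1
  7+3+1 = 3 carry 1
  3+5+1 = 1 carry 1
  final carry 1

0o11326201375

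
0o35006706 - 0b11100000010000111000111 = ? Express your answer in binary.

0o35006706 = 0b11101000000110111000110 in binary.
Subtract column by column in base 2:
  0-1 → 1 (borrow)
  1-1-1 → 1 (borrow)
  1-1-1 → 1 (borrow)
  0-0-1 → 1 (borrow)
  0-0-1 → 1 (borrow)
  0-0-1 → 1 (borrow)
  1-1-1 → 1 (borrow)
  1-1-1 → 1 (borrow)
  1-1-1 → 1 (borrow)
  0-0-1 → 1 (borrow)
  1-0-1 → 0
  1-0 → 1
  0-0 → 0
  0-1 → 1 (borrow)
  0-0-1 → 1 (borrow)
  0-0-1 → 1 (borrow)
  0-0-1 → 1 (borrow)
  0-0-1 → 1 (borrow)
  1-0-1 → 0
  0-0 → 0
  1-1 → 0
  1-1 → 0
  1-1 → 0

0b111110101111111111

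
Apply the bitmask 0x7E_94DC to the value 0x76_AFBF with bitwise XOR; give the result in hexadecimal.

XOR each hex digit independently (no carries):
  7^7=0, 6^E=8, A^9=3, F^4=B, B^D=6, F^C=3

0x083B63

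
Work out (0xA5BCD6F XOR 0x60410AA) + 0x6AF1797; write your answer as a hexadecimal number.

First 0xA5BCD6F XOR 0x60410AA = 0xC5FDDC5.
Add column by column in base 16, right to left:
  5+7 = C
  C+9 = 5 carry 1
  D+7+1 = 5 carry 1
  D+1+1 = F
  F+F = E carry 1
  5+A+1 = 0 carry 1
  C+6+1 = 3 carry 1
  final carry 1

0x130EF55C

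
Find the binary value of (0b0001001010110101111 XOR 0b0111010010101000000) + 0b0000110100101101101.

0b111001101001011100

First 0b0001001010110101111 XOR 0b0111010010101000000 = 0b0110011000011101111.
Add column by column in base 2, right to left:
  1+1 = 0 carry 1
  1+0+1 = 0 carry 1
  1+1+1 = 1 carry 1
  1+1+1 = 1 carry 1
  0+0+1 = 1
  1+1 = 0 carry 1
  1+1+1 = 1 carry 1
  1+0+1 = 0 carry 1
  0+1+1 = 0 carry 1
  0+0+1 = 1
  0+0 = 0
  0+1 = 1
  1+0 = 1
  1+1 = 0 carry 1
  0+1+1 = 0 carry 1
  0+0+1 = 1
  1+0 = 1
  1+0 = 1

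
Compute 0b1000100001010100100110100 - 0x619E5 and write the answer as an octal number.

0b1000100001010100100110100 = 0o104124464 in octal.
0x619E5 = 0o1414745 in octal.
Subtract column by column in base 8:
  4-5 → 7 (borrow)
  6-4-1 → 1
  4-7 → 5 (borrow)
  4-4-1 → 7 (borrow)
  2-1-1 → 0
  1-4 → 5 (borrow)
  4-1-1 → 2
  0-0 → 0
  1-0 → 1

0o102507517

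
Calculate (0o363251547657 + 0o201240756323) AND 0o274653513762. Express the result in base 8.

Add column by column in base 8, right to left:
  7+3 = 2 carry 1
  5+2+1 = 0 carry 1
  6+3+1 = 2 carry 1
  7+6+1 = 6 carry 1
  4+5+1 = 2 carry 1
  5+7+1 = 5 carry 1
  1+0+1 = 2
  5+4 = 1 carry 1
  2+2+1 = 5
  3+1 = 4
  6+0 = 6
  3+2 = 5
Sum = 0o564512526202; now AND with 0o274653513762:
  5&2=0, 6&7=6, 4&4=4, 5&6=4, 1&5=1, 2&3=2, 5&5=5, 2&1=0, 6&3=2, 2&7=2, 0&6=0, 2&2=2

0o64412502202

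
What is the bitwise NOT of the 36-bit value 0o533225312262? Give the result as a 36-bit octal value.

Each oct digit d becomes 7−d:
  5→2, 3→4, 3→4, 2→5, 2→5, 5→2, 3→4, 1→6, 2→5, 2→5, 6→1, 2→5

0o244552465515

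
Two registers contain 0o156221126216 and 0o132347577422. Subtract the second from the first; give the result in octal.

0o23651326574

Subtract column by column in base 8:
  6-2 → 4
  1-2 → 7 (borrow)
  2-4-1 → 5 (borrow)
  6-7-1 → 6 (borrow)
  2-7-1 → 2 (borrow)
  1-5-1 → 3 (borrow)
  1-7-1 → 1 (borrow)
  2-4-1 → 5 (borrow)
  2-3-1 → 6 (borrow)
  6-2-1 → 3
  5-3 → 2
  1-1 → 0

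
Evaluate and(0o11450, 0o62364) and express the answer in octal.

0o00040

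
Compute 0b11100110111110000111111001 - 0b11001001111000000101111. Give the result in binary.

Subtract column by column in base 2:
  1-1 → 0
  0-1 → 1 (borrow)
  0-1-1 → 0 (borrow)
  1-1-1 → 1 (borrow)
  1-0-1 → 0
  1-1 → 0
  1-0 → 1
  1-0 → 1
  1-0 → 1
  0-0 → 0
  0-0 → 0
  0-0 → 0
  0-1 → 1 (borrow)
  1-1-1 → 1 (borrow)
  1-1-1 → 1 (borrow)
  1-1-1 → 1 (borrow)
  1-0-1 → 0
  1-0 → 1
  0-1 → 1 (borrow)
  1-0-1 → 0
  1-0 → 1
  0-1 → 1 (borrow)
  0-1-1 → 0 (borrow)
  1-0-1 → 0
  1-0 → 1
  1-0 → 1

0b11001101101111000111001010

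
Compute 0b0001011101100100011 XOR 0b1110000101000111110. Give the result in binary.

XOR bit by bit (1 where the bits differ):
  0001011101100100011
^ 1110000101000111110
= 1111011000100011101

0b1111011000100011101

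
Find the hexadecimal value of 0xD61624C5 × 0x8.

Multiply each base-16 digit by 8, carrying:
  5×8 = 40 → write 8 carry 2
  C×8+2 = 98 → write 2 carry 6
  4×8+6 = 38 → write 6 carry 2
  2×8+2 = 18 → write 2 carry 1
  6×8+1 = 49 → write 1 carry 3
  1×8+3 = 11 → write B
  6×8 = 48 → write 0 carry 3
  D×8+3 = 107 → write B carry 6
  remaining carry: 6

0x6B0B12628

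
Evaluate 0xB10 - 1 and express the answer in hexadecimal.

0xB0F

The trailing 1 digit is 0, so subtracting 1 borrows through: they become F and the next digit up decrements.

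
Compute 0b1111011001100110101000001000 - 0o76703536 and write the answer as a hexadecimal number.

0b1111011001100110101000001000 = 0xF666A08 in hexadecimal.
0o76703536 = 0xFB875E in hexadecimal.
Subtract column by column in base 16:
  8-E → A (borrow)
  0-5-1 → A (borrow)
  A-7-1 → 2
  6-8 → E (borrow)
  6-B-1 → A (borrow)
  6-F-1 → 6 (borrow)
  F-0-1 → E

0xE6AE2AA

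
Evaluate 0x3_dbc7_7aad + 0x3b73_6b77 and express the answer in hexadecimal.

Add column by column in base 16, right to left:
  d+7 = 4 carry 1
  a+7+1 = 2 carry 1
  a+b+1 = 6 carry 1
  7+6+1 = e
  7+3 = a
  c+7 = 3 carry 1
  b+b+1 = 7 carry 1
  d+3+1 = 1 carry 1
  3+0+1 = 4

0x4173ae624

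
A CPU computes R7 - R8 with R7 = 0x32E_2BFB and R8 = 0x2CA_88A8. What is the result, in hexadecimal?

Subtract column by column in base 16:
  B-8 → 3
  F-A → 5
  B-8 → 3
  2-8 → A (borrow)
  E-A-1 → 3
  2-C → 6 (borrow)
  3-2-1 → 0

0x63A353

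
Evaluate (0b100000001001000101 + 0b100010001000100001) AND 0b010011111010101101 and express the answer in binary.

0b10010000100100

Add column by column in base 2, right to left:
  1+1 = 0 carry 1
  0+0+1 = 1
  1+0 = 1
  0+0 = 0
  0+0 = 0
  0+1 = 1
  1+0 = 1
  0+0 = 0
  0+0 = 0
  1+1 = 0 carry 1
  0+0+1 = 1
  0+0 = 0
  0+0 = 0
  0+1 = 1
  0+0 = 0
  0+0 = 0
  0+0 = 0
  1+1 = 0 carry 1
  final carry 1
Sum = 0b1000010010001100110; now AND with 0b010011111010101101:
  1000010010001100110
& 0010011111010101101
= 0000010010000100100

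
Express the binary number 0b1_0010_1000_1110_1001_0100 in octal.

Group the bits in threes: 100 101 000 111 010 010 100 → 4507224.

0o4507224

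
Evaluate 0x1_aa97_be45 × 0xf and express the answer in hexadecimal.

Multiply each base-16 digit by 15, carrying:
  5×15 = 75 → write b carry 4
  4×15+4 = 64 → write 0 carry 4
  e×15+4 = 214 → write 6 carry 13
  b×15+13 = 178 → write 2 carry 11
  7×15+11 = 116 → write 4 carry 7
  9×15+7 = 142 → write e carry 8
  a×15+8 = 158 → write e carry 9
  a×15+9 = 159 → write f carry 9
  1×15+9 = 24 → write 8 carry 1
  remaining carry: 1

0x18fee4260b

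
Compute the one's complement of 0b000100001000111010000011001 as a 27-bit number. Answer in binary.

0b111011110111000101111100110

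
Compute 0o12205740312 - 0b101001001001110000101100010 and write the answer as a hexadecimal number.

0o12205740312 = 0x5217C0CA in hexadecimal.
0b101001001001110000101100010 = 0x524E162 in hexadecimal.
Subtract column by column in base 16:
  A-2 → 8
  C-6 → 6
  0-1 → F (borrow)
  C-E-1 → D (borrow)
  7-4-1 → 2
  1-2 → F (borrow)
  2-5-1 → C (borrow)
  5-0-1 → 4

0x4CF2DF68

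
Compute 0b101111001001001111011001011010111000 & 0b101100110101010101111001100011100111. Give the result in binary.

AND bit by bit (1 only where both bits are 1):
  101111001001001111011001011010111000
& 101100110101010101111001100011100111
= 101100000001000101011001000010100000

0b101100000001000101011001000010100000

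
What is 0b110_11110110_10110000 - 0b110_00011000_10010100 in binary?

Subtract column by column in base 2:
  0-0 → 0
  0-0 → 0
  0-1 → 1 (borrow)
  0-0-1 → 1 (borrow)
  1-1-1 → 1 (borrow)
  1-0-1 → 0
  0-0 → 0
  1-1 → 0
  0-0 → 0
  1-0 → 1
  1-0 → 1
  0-1 → 1 (borrow)
  1-1-1 → 1 (borrow)
  1-0-1 → 0
  1-0 → 1
  1-0 → 1
  0-0 → 0
  1-1 → 0
  1-1 → 0

0b1101111000011100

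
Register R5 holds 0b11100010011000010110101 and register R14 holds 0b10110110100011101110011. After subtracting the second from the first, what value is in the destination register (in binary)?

0b101011110100101000010

Subtract column by column in base 2:
  1-1 → 0
  0-1 → 1 (borrow)
  1-0-1 → 0
  0-0 → 0
  1-1 → 0
  1-1 → 0
  0-1 → 1 (borrow)
  1-0-1 → 0
  0-1 → 1 (borrow)
  0-1-1 → 0 (borrow)
  0-1-1 → 0 (borrow)
  0-0-1 → 1 (borrow)
  1-0-1 → 0
  1-0 → 1
  0-1 → 1 (borrow)
  0-0-1 → 1 (borrow)
  1-1-1 → 1 (borrow)
  0-1-1 → 0 (borrow)
  0-0-1 → 1 (borrow)
  0-1-1 → 0 (borrow)
  1-1-1 → 1 (borrow)
  1-0-1 → 0
  1-1 → 0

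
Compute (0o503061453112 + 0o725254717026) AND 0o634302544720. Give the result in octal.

Add column by column in base 8, right to left:
  2+6 = 0 carry 1
  1+2+1 = 4
  1+0 = 1
  3+7 = 2 carry 1
  5+1+1 = 7
  4+7 = 3 carry 1
  1+4+1 = 6
  6+5 = 3 carry 1
  0+2+1 = 3
  3+5 = 0 carry 1
  0+2+1 = 3
  5+7 = 4 carry 1
  final carry 1
Sum = 0o1430336372140; now AND with 0o634302544720:
  1&0=0, 4&6=4, 3&3=3, 0&4=0, 3&3=3, 3&0=0, 6&2=2, 3&5=1, 7&4=4, 2&4=0, 1&7=1, 4&2=0, 0&0=0

0o430302140100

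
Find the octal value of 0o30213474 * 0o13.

0o412777624

Multiply each base-8 digit by 11, carrying:
  4×11 = 44 → write 4 carry 5
  7×11+5 = 82 → write 2 carry 10
  4×11+10 = 54 → write 6 carry 6
  3×11+6 = 39 → write 7 carry 4
  1×11+4 = 15 → write 7 carry 1
  2×11+1 = 23 → write 7 carry 2
  0×11+2 = 2 → write 2
  3×11 = 33 → write 1 carry 4
  remaining carry: 4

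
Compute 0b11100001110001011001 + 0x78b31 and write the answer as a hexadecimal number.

0x15a78a

0b11100001110001011001 = 0xe1c59 in hexadecimal.
Add column by column in base 16, right to left:
  9+1 = a
  5+3 = 8
  c+b = 7 carry 1
  1+8+1 = a
  e+7 = 5 carry 1
  final carry 1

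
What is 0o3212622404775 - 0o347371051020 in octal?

Subtract column by column in base 8:
  5-0 → 5
  7-2 → 5
  7-0 → 7
  4-1 → 3
  0-5 → 3 (borrow)
  4-0-1 → 3
  2-1 → 1
  2-7 → 3 (borrow)
  6-3-1 → 2
  2-7 → 3 (borrow)
  1-4-1 → 4 (borrow)
  2-3-1 → 6 (borrow)
  3-0-1 → 2

0o2643231333755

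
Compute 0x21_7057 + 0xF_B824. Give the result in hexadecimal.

Add column by column in base 16, right to left:
  7+4 = B
  5+2 = 7
  0+8 = 8
  7+B = 2 carry 1
  1+F+1 = 1 carry 1
  2+0+1 = 3

0x31287B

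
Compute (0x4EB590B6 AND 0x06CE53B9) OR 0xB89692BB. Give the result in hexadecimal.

0x4EB590B6 AND 0x06CE53B9 = 0x068410B0.
Then OR with 0xB89692BB.

0xBE9692BB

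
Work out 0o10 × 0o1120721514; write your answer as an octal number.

Multiply each base-8 digit by 8, carrying:
  4×8 = 32 → write 0 carry 4
  1×8+4 = 12 → write 4 carry 1
  5×8+1 = 41 → write 1 carry 5
  1×8+5 = 13 → write 5 carry 1
  2×8+1 = 17 → write 1 carry 2
  7×8+2 = 58 → write 2 carry 7
  0×8+7 = 7 → write 7
  2×8 = 16 → write 0 carry 2
  1×8+2 = 10 → write 2 carry 1
  1×8+1 = 9 → write 1 carry 1
  remaining carry: 1

0o11207215140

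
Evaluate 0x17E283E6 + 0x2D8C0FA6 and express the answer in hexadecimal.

Add column by column in base 16, right to left:
  6+6 = C
  E+A = 8 carry 1
  3+F+1 = 3 carry 1
  8+0+1 = 9
  2+C = E
  E+8 = 6 carry 1
  7+D+1 = 5 carry 1
  1+2+1 = 4

0x456E938C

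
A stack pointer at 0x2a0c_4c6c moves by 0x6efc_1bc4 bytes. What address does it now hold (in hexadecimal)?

0x99086830

Add column by column in base 16, right to left:
  c+4 = 0 carry 1
  6+c+1 = 3 carry 1
  c+b+1 = 8 carry 1
  4+1+1 = 6
  c+c = 8 carry 1
  0+f+1 = 0 carry 1
  a+e+1 = 9 carry 1
  2+6+1 = 9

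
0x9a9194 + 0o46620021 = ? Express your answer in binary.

0x9a9194 = 0b100110101001000110010100 in binary.
0o46620021 = 0b100110110010000000010001 in binary.
Add column by column in base 2, right to left:
  0+1 = 1
  0+0 = 0
  1+0 = 1
  0+0 = 0
  1+1 = 0 carry 1
  0+0+1 = 1
  0+0 = 0
  1+0 = 1
  1+0 = 1
  0+0 = 0
  0+0 = 0
  0+0 = 0
  1+0 = 1
  0+1 = 1
  0+0 = 0
  1+0 = 1
  0+1 = 1
  1+1 = 0 carry 1
  0+0+1 = 1
  1+1 = 0 carry 1
  1+1+1 = 1 carry 1
  0+0+1 = 1
  0+0 = 0
  1+1 = 0 carry 1
  final carry 1

0b1001101011011000110100101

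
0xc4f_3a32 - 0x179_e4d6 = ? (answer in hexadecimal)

0xad5555c

Subtract column by column in base 16:
  2-6 → c (borrow)
  3-d-1 → 5 (borrow)
  a-4-1 → 5
  3-e → 5 (borrow)
  f-9-1 → 5
  4-7 → d (borrow)
  c-1-1 → a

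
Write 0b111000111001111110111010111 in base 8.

Group the bits in threes: 111 000 111 001 111 110 111 010 111 → 707176727.

0o707176727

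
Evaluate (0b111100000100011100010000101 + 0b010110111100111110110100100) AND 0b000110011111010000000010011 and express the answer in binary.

Add column by column in base 2, right to left:
  1+0 = 1
  0+0 = 0
  1+1 = 0 carry 1
  0+0+1 = 1
  0+0 = 0
  0+1 = 1
  0+0 = 0
  1+1 = 0 carry 1
  0+1+1 = 0 carry 1
  0+0+1 = 1
  0+1 = 1
  1+1 = 0 carry 1
  1+1+1 = 1 carry 1
  1+1+1 = 1 carry 1
  0+1+1 = 0 carry 1
  0+0+1 = 1
  0+0 = 0
  1+1 = 0 carry 1
  0+1+1 = 0 carry 1
  0+1+1 = 0 carry 1
  0+1+1 = 0 carry 1
  0+0+1 = 1
  0+1 = 1
  1+1 = 0 carry 1
  1+0+1 = 0 carry 1
  1+1+1 = 1 carry 1
  1+0+1 = 0 carry 1
  final carry 1
Sum = 0b1010011000001011011000101001; now AND with 0b000110011111010000000010011:
  1010011000001011011000101001
& 0000110011111010000000010011
= 0000010000001010000000000001

0b10000001010000000000001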